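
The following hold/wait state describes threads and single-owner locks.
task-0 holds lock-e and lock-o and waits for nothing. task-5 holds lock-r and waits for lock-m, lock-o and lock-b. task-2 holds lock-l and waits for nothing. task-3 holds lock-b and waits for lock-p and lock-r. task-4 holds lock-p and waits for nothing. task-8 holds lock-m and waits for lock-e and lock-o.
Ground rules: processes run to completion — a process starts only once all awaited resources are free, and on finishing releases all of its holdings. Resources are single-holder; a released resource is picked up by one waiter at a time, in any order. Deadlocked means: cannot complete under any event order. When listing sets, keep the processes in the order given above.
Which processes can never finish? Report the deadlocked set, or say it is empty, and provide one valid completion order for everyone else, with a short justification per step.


Deadlocked: task-5 and task-3.
Key observation: task-5 -> task-3 -> task-5 is a circular wait — nothing in it can go first; no other process is dragged down with it.
One completion order for the rest: task-4, task-2, task-0, task-8.
Verifying each step:
  run task-4 (it waits on nothing); releases lock-p
  run task-2 (it waits on nothing); releases lock-l
  run task-0 (it waits on nothing); releases lock-e and lock-o
  task-8: everything it awaited (lock-e and lock-o) is free; runs, freeing lock-m


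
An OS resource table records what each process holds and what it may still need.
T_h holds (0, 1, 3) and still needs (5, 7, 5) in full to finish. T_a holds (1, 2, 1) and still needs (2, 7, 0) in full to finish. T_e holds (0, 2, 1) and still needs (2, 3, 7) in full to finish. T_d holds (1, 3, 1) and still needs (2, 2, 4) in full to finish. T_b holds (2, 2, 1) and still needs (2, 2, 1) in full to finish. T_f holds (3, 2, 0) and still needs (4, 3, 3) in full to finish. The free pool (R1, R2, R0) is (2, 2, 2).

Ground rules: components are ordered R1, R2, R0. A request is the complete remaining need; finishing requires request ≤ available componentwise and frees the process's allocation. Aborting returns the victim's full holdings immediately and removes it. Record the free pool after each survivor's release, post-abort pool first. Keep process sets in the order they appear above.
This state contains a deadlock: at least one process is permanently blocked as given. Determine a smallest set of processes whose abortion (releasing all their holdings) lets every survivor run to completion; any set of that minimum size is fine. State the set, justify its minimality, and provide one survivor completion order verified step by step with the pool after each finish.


The answer: abort T_a.
Key observation: T_d had no path to completion before; after the abort of T_a ((1, 2, 1) returned), step 2 is where it fits.
Minimality: the empty abort set fails — the state is deadlocked as it stands.
The survivors complete as T_b, T_d, T_f, T_h, T_e. Verifying each step (starting from the post-abort pool):
  pool = (3, 4, 3)
  T_b: need (2, 2, 1) fits (3, 4, 3); releases (2, 2, 1), pool now (5, 6, 4)
  T_d: need (2, 2, 4) fits (5, 6, 4); releases (1, 3, 1), pool now (6, 9, 5)
  T_f: need (4, 3, 3) fits (6, 9, 5); releases (3, 2, 0), pool now (9, 11, 5)
  T_h: need (5, 7, 5) fits (9, 11, 5); releases (0, 1, 3), pool now (9, 12, 8)
  T_e: need (2, 3, 7) fits (9, 12, 8); releases (0, 2, 1), pool now (9, 14, 9)


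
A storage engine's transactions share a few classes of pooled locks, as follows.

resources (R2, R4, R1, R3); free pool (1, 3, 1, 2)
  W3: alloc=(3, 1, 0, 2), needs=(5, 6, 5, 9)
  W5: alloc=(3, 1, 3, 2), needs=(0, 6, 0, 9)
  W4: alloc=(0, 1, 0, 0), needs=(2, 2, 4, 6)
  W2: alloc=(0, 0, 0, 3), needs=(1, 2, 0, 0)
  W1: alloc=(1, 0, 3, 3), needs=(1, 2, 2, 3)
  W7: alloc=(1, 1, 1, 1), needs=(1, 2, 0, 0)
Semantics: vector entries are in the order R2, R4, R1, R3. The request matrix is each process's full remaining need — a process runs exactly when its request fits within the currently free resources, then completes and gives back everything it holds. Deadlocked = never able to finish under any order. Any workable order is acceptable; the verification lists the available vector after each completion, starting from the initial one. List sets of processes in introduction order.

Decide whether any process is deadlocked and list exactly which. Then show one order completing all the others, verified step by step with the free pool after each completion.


Deadlocked set: W3 and W5.
Key observation: even finishing W7, W1, W2, W4 leaves just (3, 5, 5, 9) free — too little R4 for any of the remaining processes.
The rest can finish in the order W7, W1, W2, W4. Check, step by step:
  pool = (1, 3, 1, 2)
  W7: need (1, 2, 0, 0) fits (1, 3, 1, 2); releases (1, 1, 1, 1), pool now (2, 4, 2, 3)
  W1: need (1, 2, 2, 3) fits (2, 4, 2, 3); releases (1, 0, 3, 3), pool now (3, 4, 5, 6)
  W2: need (1, 2, 0, 0) fits (3, 4, 5, 6); releases (0, 0, 0, 3), pool now (3, 4, 5, 9)
  W4: need (2, 2, 4, 6) fits (3, 4, 5, 9); releases (0, 1, 0, 0), pool now (3, 5, 5, 9)
The stuck group stays short no matter what:
  W3 still needs (5, 6, 5, 9) but only (3, 5, 5, 9) is free — short on R2 and R4
  W5 still needs (0, 6, 0, 9) but only (3, 5, 5, 9) is free — short on R4


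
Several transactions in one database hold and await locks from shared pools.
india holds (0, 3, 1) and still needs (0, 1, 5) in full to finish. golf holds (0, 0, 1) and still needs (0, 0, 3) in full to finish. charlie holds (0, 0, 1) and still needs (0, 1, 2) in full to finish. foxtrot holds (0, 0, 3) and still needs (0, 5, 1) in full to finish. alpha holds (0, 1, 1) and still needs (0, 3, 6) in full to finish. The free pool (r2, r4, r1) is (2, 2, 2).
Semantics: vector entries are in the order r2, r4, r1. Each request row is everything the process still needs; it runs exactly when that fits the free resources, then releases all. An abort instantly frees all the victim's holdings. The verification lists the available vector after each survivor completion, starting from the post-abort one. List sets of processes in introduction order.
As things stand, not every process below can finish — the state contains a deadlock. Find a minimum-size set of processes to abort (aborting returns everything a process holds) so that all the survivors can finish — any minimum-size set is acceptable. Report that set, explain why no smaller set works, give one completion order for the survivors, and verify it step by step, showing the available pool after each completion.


Minimum abort set: india.
Key observation: aborting india returns (0, 3, 1), and foxtrot — hopeless before — runs at step 1 with the returned capacity in the pool.
Why nothing smaller works: aborting no one leaves the state deadlocked as given.
The survivors complete as foxtrot, golf, charlie, alpha. Check, step by step (starting from the post-abort pool):
  pool = (2, 5, 3)
  foxtrot needs (0, 5, 1) <= (2, 5, 3) -> finishes; pool += (0, 0, 3) = (2, 5, 6)
  golf needs (0, 0, 3) <= (2, 5, 6) -> finishes; pool += (0, 0, 1) = (2, 5, 7)
  charlie needs (0, 1, 2) <= (2, 5, 7) -> finishes; pool += (0, 0, 1) = (2, 5, 8)
  alpha needs (0, 3, 6) <= (2, 5, 8) -> finishes; pool += (0, 1, 1) = (2, 6, 9)


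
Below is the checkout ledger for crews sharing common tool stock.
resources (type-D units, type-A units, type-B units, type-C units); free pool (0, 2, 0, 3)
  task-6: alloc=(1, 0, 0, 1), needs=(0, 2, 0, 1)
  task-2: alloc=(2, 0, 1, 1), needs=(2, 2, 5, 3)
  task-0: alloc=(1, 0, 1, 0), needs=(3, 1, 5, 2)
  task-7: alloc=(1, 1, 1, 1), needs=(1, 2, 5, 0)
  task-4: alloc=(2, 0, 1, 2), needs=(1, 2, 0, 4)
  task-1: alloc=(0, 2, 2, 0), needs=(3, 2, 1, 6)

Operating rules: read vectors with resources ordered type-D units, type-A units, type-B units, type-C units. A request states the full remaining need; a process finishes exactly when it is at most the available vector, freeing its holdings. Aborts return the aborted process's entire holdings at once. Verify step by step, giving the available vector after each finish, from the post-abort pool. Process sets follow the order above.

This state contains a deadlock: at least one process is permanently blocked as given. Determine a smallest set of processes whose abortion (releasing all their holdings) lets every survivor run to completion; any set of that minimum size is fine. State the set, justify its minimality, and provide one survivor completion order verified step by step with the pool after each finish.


Abort task-2 and task-7.
Key observation: before aborting task-2 and task-7, task-0 was permanently blocked — no order could ever run it; afterwards it completes at step 3.
Why nothing smaller works — every single abort fails: task-6 alone leaves task-2 blocked (short on type-B units); task-2 alone leaves task-0 blocked (short on type-B units); task-0 alone leaves task-2 blocked (short on type-B units); task-7 alone leaves task-2 blocked (short on type-B units); task-4 alone leaves task-2 blocked (short on type-B units); task-1 alone leaves task-2 blocked (short on type-B units).
Survivors finish in the order: task-4, task-1, task-0, task-6. Check, step by step (pool after the aborts first):
  pool = (3, 3, 2, 5)
  task-4: need (1, 2, 0, 4) fits (3, 3, 2, 5); releases (2, 0, 1, 2), pool now (5, 3, 3, 7)
  task-1: need (3, 2, 1, 6) fits (5, 3, 3, 7); releases (0, 2, 2, 0), pool now (5, 5, 5, 7)
  task-0: need (3, 1, 5, 2) fits (5, 5, 5, 7); releases (1, 0, 1, 0), pool now (6, 5, 6, 7)
  task-6: need (0, 2, 0, 1) fits (6, 5, 6, 7); releases (1, 0, 0, 1), pool now (7, 5, 6, 8)


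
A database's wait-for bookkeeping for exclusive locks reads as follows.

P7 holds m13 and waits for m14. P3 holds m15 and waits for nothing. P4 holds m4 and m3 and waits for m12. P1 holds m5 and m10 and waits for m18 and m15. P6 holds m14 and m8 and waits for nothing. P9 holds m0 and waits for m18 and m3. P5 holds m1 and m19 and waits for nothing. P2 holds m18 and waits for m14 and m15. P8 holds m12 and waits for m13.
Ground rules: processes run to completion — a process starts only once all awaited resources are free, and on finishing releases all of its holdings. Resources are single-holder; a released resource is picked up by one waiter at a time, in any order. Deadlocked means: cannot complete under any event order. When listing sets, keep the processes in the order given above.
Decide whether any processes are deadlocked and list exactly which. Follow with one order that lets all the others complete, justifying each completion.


Nothing here is deadlocked.
Key observation: the waits form no ring: some process can always run, and its releases unblock the others one by one.
A valid finishing order for the others: P3, P6, P2, P1, P7, P8, P4, P9, P5.
Step-by-step check:
  run P3 (it waits on nothing); releases m15
  run P6 (it waits on nothing); releases m14 and m8
  run P2 (all its waits — m14 and m15 — are resolved); releases m18
  run P1 (all its waits — m18 and m15 — are resolved); releases m5 and m10
  run P7 (all its waits — m14 — are resolved); releases m13
  run P8 (all its waits — m13 — are resolved); releases m12
  run P4 (all its waits — m12 — are resolved); releases m4 and m3
  run P9 (all its waits — m18 and m3 — are resolved); releases m0
  run P5 (it waits on nothing); releases m1 and m19


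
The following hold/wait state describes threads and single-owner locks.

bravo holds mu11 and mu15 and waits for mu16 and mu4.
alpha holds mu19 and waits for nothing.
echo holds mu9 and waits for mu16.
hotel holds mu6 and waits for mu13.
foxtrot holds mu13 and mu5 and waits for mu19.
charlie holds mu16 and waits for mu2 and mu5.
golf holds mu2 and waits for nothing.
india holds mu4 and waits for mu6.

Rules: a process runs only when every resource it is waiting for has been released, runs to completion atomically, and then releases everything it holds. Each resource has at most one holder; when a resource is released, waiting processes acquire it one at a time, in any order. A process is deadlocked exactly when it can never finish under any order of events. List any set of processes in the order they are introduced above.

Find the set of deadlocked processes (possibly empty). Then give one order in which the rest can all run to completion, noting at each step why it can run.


No process is deadlocked.
Key observation: all waits point, directly or indirectly, at processes that can finish, so nothing is permanently blocked.
One completion order for the rest: alpha, foxtrot, golf, hotel, india, charlie, bravo, echo.
Check, step by step:
  alpha waits on nothing -> runs at once and releases mu19
  foxtrot waits on mu19 — all released -> runs and releases mu13 and mu5
  golf waits on nothing -> runs at once and releases mu2
  hotel waits on mu13 — all released -> runs and releases mu6
  india waits on mu6 — all released -> runs and releases mu4
  charlie waits on mu2 and mu5 — all released -> runs and releases mu16
  bravo waits on mu16 and mu4 — all released -> runs and releases mu11 and mu15
  echo waits on mu16 — all released -> runs and releases mu9


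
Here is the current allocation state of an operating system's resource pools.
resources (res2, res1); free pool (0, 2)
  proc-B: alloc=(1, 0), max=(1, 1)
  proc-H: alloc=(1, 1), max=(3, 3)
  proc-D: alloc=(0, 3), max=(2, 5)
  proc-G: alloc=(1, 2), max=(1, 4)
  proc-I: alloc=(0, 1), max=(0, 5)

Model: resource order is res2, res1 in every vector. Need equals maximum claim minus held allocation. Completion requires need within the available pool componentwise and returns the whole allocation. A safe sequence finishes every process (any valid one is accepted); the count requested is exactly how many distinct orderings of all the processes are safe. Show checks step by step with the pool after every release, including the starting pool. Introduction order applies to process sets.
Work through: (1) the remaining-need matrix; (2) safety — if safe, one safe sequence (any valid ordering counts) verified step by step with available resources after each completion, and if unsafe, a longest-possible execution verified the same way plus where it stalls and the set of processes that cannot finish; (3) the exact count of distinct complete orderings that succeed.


(1) Outstanding need per process (order res2, res1):
  proc-B: (0, 1)
  proc-H: (2, 2)
  proc-D: (2, 2)
  proc-G: (0, 2)
  proc-I: (0, 4)
(2) SAFE, for example via the order proc-G, proc-B, proc-H, proc-D, proc-I.
Key observation: reading the order forward, proc-G is the first process whose need (0, 2) meets the free pool (0, 2) exactly on a resource it requests.
Verifying each step:
  pool = (0, 2)
  proc-G needs (0, 2) <= (0, 2) -> finishes; pool += (1, 2) = (1, 4)
  proc-B needs (0, 1) <= (1, 4) -> finishes; pool += (1, 0) = (2, 4)
  proc-H needs (2, 2) <= (2, 4) -> finishes; pool += (1, 1) = (3, 5)
  proc-D needs (2, 2) <= (3, 5) -> finishes; pool += (0, 3) = (3, 8)
  proc-I needs (0, 4) <= (3, 8) -> finishes; pool += (0, 1) = (3, 9)
(3) Precisely 14 of the possible complete orderings are safe sequences.


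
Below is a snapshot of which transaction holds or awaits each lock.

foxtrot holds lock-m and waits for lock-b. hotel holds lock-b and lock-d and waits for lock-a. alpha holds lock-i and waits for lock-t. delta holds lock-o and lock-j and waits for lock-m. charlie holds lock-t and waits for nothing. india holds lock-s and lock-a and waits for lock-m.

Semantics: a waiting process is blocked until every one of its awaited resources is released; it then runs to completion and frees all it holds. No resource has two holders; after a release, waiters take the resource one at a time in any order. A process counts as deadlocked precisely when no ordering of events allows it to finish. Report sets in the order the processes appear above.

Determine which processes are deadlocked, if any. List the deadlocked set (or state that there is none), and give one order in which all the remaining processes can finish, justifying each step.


Deadlocked set: foxtrot, hotel, delta and india.
Key observation: the cycle foxtrot -> hotel -> india -> foxtrot can never break — each member waits on the next; delta waits into the deadlock from upstream.
The rest can finish in the order charlie, alpha.
Verifying each step:
  run charlie (it waits on nothing); releases lock-t
  run alpha (all its waits — lock-t — are resolved); releases lock-i


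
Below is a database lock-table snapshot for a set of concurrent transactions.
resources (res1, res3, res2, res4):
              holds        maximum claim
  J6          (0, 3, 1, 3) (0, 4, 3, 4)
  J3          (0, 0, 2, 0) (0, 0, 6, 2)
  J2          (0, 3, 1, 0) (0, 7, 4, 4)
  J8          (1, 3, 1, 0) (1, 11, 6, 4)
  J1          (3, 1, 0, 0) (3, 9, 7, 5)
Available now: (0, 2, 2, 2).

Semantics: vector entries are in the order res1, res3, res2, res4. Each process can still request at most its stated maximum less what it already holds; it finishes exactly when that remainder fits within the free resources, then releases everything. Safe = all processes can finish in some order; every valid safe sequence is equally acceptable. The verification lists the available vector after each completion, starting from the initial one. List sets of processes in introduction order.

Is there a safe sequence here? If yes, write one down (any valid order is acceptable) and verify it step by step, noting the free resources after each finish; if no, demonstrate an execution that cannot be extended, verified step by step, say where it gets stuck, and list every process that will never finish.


SAFE — a valid safe sequence is J6, J2, J3, J8, J1.
Key observation: at J6 the run first touches a limit — (0, 1, 2, 1) against (0, 2, 2, 2), exact on a resource it actually requests.
Verifying each step:
  pool = (0, 2, 2, 2)
  run J6 (needs (0, 1, 2, 1), free (0, 2, 2, 2)); after release of (0, 3, 1, 3) the pool is (0, 5, 3, 5)
  run J2 (needs (0, 4, 3, 4), free (0, 5, 3, 5)); after release of (0, 3, 1, 0) the pool is (0, 8, 4, 5)
  run J3 (needs (0, 0, 4, 2), free (0, 8, 4, 5)); after release of (0, 0, 2, 0) the pool is (0, 8, 6, 5)
  run J8 (needs (0, 8, 5, 4), free (0, 8, 6, 5)); after release of (1, 3, 1, 0) the pool is (1, 11, 7, 5)
  run J1 (needs (0, 8, 7, 5), free (1, 11, 7, 5)); after release of (3, 1, 0, 0) the pool is (4, 12, 7, 5)


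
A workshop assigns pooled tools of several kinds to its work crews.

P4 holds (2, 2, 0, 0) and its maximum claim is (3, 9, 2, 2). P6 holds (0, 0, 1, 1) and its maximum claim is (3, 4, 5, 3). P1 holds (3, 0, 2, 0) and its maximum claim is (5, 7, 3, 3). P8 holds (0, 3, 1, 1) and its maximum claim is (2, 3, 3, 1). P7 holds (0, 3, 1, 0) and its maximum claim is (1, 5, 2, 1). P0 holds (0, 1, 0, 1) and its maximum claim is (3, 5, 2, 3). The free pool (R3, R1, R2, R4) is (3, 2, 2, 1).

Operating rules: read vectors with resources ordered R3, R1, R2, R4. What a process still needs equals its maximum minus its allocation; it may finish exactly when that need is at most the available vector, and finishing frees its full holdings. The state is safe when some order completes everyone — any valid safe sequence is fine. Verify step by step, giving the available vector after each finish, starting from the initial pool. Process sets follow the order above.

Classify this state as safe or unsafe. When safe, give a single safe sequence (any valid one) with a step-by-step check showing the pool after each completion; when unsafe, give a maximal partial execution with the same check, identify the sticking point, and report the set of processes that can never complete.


SAFE, for example via the order P7, P8, P6, P1, P0, P4.
Key observation: reading the order forward, P7 is the first process whose need (1, 2, 1, 1) meets the free pool (3, 2, 2, 1) exactly on a resource it requests.
Check, step by step:
  pool = (3, 2, 2, 1)
  run P7 (needs (1, 2, 1, 1), free (3, 2, 2, 1)); after release of (0, 3, 1, 0) the pool is (3, 5, 3, 1)
  run P8 (needs (2, 0, 2, 0), free (3, 5, 3, 1)); after release of (0, 3, 1, 1) the pool is (3, 8, 4, 2)
  run P6 (needs (3, 4, 4, 2), free (3, 8, 4, 2)); after release of (0, 0, 1, 1) the pool is (3, 8, 5, 3)
  run P1 (needs (2, 7, 1, 3), free (3, 8, 5, 3)); after release of (3, 0, 2, 0) the pool is (6, 8, 7, 3)
  run P0 (needs (3, 4, 2, 2), free (6, 8, 7, 3)); after release of (0, 1, 0, 1) the pool is (6, 9, 7, 4)
  run P4 (needs (1, 7, 2, 2), free (6, 9, 7, 4)); after release of (2, 2, 0, 0) the pool is (8, 11, 7, 4)


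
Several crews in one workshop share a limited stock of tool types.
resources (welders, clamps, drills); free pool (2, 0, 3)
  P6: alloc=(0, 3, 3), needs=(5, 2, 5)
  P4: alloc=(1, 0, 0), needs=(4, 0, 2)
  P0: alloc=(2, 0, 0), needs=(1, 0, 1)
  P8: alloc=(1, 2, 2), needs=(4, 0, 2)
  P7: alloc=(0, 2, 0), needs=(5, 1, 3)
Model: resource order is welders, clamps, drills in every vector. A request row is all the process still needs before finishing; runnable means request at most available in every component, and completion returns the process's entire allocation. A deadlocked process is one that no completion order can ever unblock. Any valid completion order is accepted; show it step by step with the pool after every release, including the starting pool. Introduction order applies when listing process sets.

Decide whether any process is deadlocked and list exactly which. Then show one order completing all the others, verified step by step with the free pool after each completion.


No process is deadlocked.
Key observation: beginning at P0, releases accumulate fast enough that every process eventually fits.
A valid finishing order for the others: P0, P8, P6, P7, P4. Walking it through:
  pool = (2, 0, 3)
  run P0 (needs (1, 0, 1), free (2, 0, 3)); after release of (2, 0, 0) the pool is (4, 0, 3)
  run P8 (needs (4, 0, 2), free (4, 0, 3)); after release of (1, 2, 2) the pool is (5, 2, 5)
  run P6 (needs (5, 2, 5), free (5, 2, 5)); after release of (0, 3, 3) the pool is (5, 5, 8)
  run P7 (needs (5, 1, 3), free (5, 5, 8)); after release of (0, 2, 0) the pool is (5, 7, 8)
  run P4 (needs (4, 0, 2), free (5, 7, 8)); after release of (1, 0, 0) the pool is (6, 7, 8)


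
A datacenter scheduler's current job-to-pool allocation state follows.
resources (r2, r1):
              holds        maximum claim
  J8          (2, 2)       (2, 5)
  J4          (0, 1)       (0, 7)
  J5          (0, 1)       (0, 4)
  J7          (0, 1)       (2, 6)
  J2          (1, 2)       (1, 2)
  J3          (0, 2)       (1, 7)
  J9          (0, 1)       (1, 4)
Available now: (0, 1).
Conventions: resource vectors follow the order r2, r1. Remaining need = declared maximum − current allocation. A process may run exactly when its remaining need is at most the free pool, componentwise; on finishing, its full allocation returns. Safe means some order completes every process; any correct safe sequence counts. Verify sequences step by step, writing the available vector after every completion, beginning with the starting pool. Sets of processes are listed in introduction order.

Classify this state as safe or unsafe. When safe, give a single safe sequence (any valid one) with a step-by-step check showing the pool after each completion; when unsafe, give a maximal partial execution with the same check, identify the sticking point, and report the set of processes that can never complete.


SAFE — a valid safe sequence is J2, J8, J3, J5, J4, J7, J9.
Key observation: J8 marks the first exact bind of the order: its need (0, 3) fits the free (1, 3) with zero slack on a requested resource.
Step-by-step check:
  pool = (0, 1)
  run J2 (needs (0, 0), free (0, 1)); after release of (1, 2) the pool is (1, 3)
  run J8 (needs (0, 3), free (1, 3)); after release of (2, 2) the pool is (3, 5)
  run J3 (needs (1, 5), free (3, 5)); after release of (0, 2) the pool is (3, 7)
  run J5 (needs (0, 3), free (3, 7)); after release of (0, 1) the pool is (3, 8)
  run J4 (needs (0, 6), free (3, 8)); after release of (0, 1) the pool is (3, 9)
  run J7 (needs (2, 5), free (3, 9)); after release of (0, 1) the pool is (3, 10)
  run J9 (needs (1, 3), free (3, 10)); after release of (0, 1) the pool is (3, 11)


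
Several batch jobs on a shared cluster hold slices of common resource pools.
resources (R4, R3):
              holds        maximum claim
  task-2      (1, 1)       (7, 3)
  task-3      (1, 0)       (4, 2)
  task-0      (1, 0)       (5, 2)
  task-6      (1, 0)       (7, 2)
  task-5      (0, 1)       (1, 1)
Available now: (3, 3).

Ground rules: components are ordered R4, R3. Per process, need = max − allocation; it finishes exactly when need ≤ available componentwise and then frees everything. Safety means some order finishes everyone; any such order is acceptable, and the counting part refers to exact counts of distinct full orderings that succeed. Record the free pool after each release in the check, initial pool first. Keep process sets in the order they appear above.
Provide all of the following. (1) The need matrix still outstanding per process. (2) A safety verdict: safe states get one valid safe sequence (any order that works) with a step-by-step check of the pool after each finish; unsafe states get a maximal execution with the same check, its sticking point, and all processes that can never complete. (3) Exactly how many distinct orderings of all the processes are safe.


(1) Need matrix, components ordered R4, R3:
  task-2: (6, 2)
  task-3: (3, 2)
  task-0: (4, 2)
  task-6: (6, 2)
  task-5: (1, 0)
(2) UNSAFE.
Key observation: the pool after task-3, task-5, task-0 is (5, 4); every surviving request exceeds it in R4, so progress ends there.
Going as far as possible: task-3, task-5, task-0; after that, nothing fits. Walking it through:
  pool = (3, 3)
  task-3 needs (3, 2) <= (3, 3) -> finishes; pool += (1, 0) = (4, 3)
  task-5 needs (1, 0) <= (4, 3) -> finishes; pool += (0, 1) = (4, 4)
  task-0 needs (4, 2) <= (4, 4) -> finishes; pool += (1, 0) = (5, 4)
  blocked: task-2 wants (6, 2), pool (5, 4) — not enough R4
  blocked: task-6 wants (6, 2), pool (5, 4) — not enough R4
Permanently blocked: task-2 and task-6.
(3) Precisely 0 of the possible complete orderings are safe sequences.


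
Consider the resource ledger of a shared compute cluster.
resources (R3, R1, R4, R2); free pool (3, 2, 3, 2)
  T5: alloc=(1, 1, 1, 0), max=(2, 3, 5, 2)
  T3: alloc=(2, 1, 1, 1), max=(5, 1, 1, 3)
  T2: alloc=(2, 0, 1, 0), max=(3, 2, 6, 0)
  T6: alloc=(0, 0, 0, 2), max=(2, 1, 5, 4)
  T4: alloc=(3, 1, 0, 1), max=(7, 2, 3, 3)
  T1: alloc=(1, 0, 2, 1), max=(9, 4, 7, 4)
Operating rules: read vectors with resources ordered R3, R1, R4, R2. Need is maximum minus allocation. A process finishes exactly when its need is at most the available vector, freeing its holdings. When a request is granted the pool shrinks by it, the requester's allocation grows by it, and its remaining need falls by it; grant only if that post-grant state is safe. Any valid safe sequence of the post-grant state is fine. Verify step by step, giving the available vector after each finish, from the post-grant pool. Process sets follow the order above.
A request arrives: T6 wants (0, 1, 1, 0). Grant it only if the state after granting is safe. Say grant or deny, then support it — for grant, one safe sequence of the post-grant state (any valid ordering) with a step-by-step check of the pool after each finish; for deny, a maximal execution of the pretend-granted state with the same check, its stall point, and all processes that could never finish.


DENY: after the grant no complete ordering would exist.
Key observation: R4 is the bottleneck — with T3, T4 done the pool holds (8, 3, 3, 4), short of every remaining need.
Pretend the grant happened; the run T3, T4 goes as far as possible. Walking it through:
  pool = (3, 1, 2, 2)
  T3 needs (3, 0, 0, 2) <= (3, 1, 2, 2) -> finishes; pool += (2, 1, 1, 1) = (5, 2, 3, 3)
  T4 needs (4, 1, 3, 2) <= (5, 2, 3, 3) -> finishes; pool += (3, 1, 0, 1) = (8, 3, 3, 4)
  T5 cannot run: need (1, 2, 4, 2) vs free (8, 3, 3, 4) (insufficient R4)
  T2 cannot run: need (1, 2, 5, 0) vs free (8, 3, 3, 4) (insufficient R4)
  T6 cannot run: need (2, 0, 4, 2) vs free (8, 3, 3, 4) (insufficient R4)
  T1 cannot run: need (8, 4, 5, 3) vs free (8, 3, 3, 4) (insufficient R1 and R4)
Processes that could never finish after the grant: T5, T2, T6 and T1.


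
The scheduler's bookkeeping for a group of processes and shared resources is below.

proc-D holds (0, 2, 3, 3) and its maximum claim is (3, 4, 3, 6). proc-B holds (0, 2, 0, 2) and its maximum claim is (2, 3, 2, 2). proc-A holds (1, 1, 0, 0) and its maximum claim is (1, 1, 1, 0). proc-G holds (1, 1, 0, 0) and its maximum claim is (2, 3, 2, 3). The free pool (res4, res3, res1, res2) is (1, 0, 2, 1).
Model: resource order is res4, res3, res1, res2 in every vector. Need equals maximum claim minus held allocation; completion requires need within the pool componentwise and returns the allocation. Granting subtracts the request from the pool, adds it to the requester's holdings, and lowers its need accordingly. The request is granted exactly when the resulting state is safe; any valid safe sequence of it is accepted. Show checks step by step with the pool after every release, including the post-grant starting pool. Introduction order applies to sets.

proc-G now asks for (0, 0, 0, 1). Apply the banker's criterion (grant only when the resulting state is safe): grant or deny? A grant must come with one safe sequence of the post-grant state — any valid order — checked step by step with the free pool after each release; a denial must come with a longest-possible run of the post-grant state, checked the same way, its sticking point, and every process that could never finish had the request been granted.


GRANT — the state after the grant stays safe, e.g. via proc-A, proc-B, proc-G, proc-D.
Key observation: the grant leaves (1, 0, 2, 0) free — enough for proc-A, whose release restarts the cascade.
Verifying the post-grant state step by step:
  pool = (1, 0, 2, 0)
  run proc-A (needs (0, 0, 1, 0), free (1, 0, 2, 0)); after release of (1, 1, 0, 0) the pool is (2, 1, 2, 0)
  run proc-B (needs (2, 1, 2, 0), free (2, 1, 2, 0)); after release of (0, 2, 0, 2) the pool is (2, 3, 2, 2)
  run proc-G (needs (1, 2, 2, 2), free (2, 3, 2, 2)); after release of (1, 1, 0, 1) the pool is (3, 4, 2, 3)
  run proc-D (needs (3, 2, 0, 3), free (3, 4, 2, 3)); after release of (0, 2, 3, 3) the pool is (3, 6, 5, 6)


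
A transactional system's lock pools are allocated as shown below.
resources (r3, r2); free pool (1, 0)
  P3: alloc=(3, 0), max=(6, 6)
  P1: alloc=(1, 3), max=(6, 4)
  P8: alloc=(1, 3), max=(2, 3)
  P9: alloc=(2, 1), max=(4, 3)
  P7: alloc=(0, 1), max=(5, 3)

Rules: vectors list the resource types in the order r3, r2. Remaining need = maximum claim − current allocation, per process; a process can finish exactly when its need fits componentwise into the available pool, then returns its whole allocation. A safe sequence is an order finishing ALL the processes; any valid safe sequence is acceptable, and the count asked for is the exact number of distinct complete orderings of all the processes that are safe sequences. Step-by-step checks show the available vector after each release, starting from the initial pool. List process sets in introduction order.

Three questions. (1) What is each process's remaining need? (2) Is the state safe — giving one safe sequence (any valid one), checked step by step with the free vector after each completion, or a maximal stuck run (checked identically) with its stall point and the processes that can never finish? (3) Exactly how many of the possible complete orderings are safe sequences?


(1) Remaining need (order r3, r2):
  P3: (3, 6)
  P1: (5, 1)
  P8: (1, 0)
  P9: (2, 2)
  P7: (5, 2)
(2) The state is UNSAFE.
Key observation: after P8, P9 the pool peaks at (4, 4), and each blocked process is short somewhere: P3 on r2; P1 on r3; P7 on r3.
The run P8, P9 cannot be extended any further. Step-by-step check:
  pool = (1, 0)
  run P8 (needs (1, 0), free (1, 0)); after release of (1, 3) the pool is (2, 3)
  run P9 (needs (2, 2), free (2, 3)); after release of (2, 1) the pool is (4, 4)
  P3 still needs (3, 6) but only (4, 4) is free — short on r2
  P1 still needs (5, 1) but only (4, 4) is free — short on r3
  P7 still needs (5, 2) but only (4, 4) is free — short on r3
Processes that can never finish: P3, P1 and P7.
(3) Exactly 0 of the possible complete orderings are safe sequences.


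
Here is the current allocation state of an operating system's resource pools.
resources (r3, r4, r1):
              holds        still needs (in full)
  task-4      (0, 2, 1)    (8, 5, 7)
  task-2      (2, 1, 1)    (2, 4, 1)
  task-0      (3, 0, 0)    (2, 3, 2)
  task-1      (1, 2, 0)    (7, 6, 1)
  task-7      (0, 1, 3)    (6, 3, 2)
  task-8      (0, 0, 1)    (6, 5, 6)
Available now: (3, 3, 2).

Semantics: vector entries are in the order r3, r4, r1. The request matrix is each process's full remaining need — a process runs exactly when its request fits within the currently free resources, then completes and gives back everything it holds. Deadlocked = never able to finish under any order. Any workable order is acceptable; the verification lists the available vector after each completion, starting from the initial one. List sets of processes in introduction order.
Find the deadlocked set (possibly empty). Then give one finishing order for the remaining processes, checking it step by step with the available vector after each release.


Nothing here is deadlocked.
Key observation: task-0 leads a chain of completions in which each release enables another process.
The rest can finish in the order task-0, task-7, task-2, task-8, task-4, task-1. Check, step by step:
  pool = (3, 3, 2)
  run task-0 (needs (2, 3, 2), free (3, 3, 2)); after release of (3, 0, 0) the pool is (6, 3, 2)
  run task-7 (needs (6, 3, 2), free (6, 3, 2)); after release of (0, 1, 3) the pool is (6, 4, 5)
  run task-2 (needs (2, 4, 1), free (6, 4, 5)); after release of (2, 1, 1) the pool is (8, 5, 6)
  run task-8 (needs (6, 5, 6), free (8, 5, 6)); after release of (0, 0, 1) the pool is (8, 5, 7)
  run task-4 (needs (8, 5, 7), free (8, 5, 7)); after release of (0, 2, 1) the pool is (8, 7, 8)
  run task-1 (needs (7, 6, 1), free (8, 7, 8)); after release of (1, 2, 0) the pool is (9, 9, 8)


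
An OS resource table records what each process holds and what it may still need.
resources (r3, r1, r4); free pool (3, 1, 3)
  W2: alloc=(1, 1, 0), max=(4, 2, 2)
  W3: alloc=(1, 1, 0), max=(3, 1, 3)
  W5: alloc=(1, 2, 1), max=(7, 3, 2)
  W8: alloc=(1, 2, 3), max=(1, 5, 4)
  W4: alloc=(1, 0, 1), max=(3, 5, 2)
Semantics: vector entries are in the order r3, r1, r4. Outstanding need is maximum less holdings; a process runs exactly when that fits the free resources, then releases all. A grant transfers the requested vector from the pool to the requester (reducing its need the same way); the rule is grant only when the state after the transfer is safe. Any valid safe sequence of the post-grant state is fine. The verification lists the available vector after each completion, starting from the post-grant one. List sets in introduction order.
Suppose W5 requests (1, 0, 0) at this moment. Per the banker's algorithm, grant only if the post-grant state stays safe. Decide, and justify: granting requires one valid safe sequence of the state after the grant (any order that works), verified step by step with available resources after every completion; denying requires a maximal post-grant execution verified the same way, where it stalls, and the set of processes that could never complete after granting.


GRANT — the state after the grant stays safe, e.g. via W3, W2, W8, W4, W5.
Key observation: granting shrinks the pool to (2, 1, 3), yet W3 still fits and the chain goes through.
Step-by-step check of the post-grant state:
  pool = (2, 1, 3)
  run W3 (needs (2, 0, 3), free (2, 1, 3)); after release of (1, 1, 0) the pool is (3, 2, 3)
  run W2 (needs (3, 1, 2), free (3, 2, 3)); after release of (1, 1, 0) the pool is (4, 3, 3)
  run W8 (needs (0, 3, 1), free (4, 3, 3)); after release of (1, 2, 3) the pool is (5, 5, 6)
  run W4 (needs (2, 5, 1), free (5, 5, 6)); after release of (1, 0, 1) the pool is (6, 5, 7)
  run W5 (needs (5, 1, 1), free (6, 5, 7)); after release of (2, 2, 1) the pool is (8, 7, 8)


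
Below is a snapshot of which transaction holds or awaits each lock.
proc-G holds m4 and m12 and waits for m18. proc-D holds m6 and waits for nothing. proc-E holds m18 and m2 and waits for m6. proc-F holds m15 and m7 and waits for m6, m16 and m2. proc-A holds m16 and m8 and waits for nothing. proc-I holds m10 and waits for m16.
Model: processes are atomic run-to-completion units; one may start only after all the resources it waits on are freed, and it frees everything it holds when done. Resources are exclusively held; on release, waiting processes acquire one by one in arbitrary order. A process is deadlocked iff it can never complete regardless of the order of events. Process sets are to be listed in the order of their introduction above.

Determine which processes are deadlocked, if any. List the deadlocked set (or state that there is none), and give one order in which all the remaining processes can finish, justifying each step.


No process is deadlocked.
Key observation: no waiting chain loops back on itself — every chain ends at a process that waits on nothing, so everyone eventually runs.
A valid finishing order for the others: proc-D, proc-A, proc-E, proc-G, proc-I, proc-F.
Walking it through:
  proc-D waits on nothing -> runs at once and releases m6
  proc-A waits on nothing -> runs at once and releases m16 and m8
  run proc-E (all its waits — m6 — are resolved); releases m18 and m2
  run proc-G (all its waits — m18 — are resolved); releases m4 and m12
  run proc-I (all its waits — m16 — are resolved); releases m10
  run proc-F (all its waits — m6, m16 and m2 — are resolved); releases m15 and m7


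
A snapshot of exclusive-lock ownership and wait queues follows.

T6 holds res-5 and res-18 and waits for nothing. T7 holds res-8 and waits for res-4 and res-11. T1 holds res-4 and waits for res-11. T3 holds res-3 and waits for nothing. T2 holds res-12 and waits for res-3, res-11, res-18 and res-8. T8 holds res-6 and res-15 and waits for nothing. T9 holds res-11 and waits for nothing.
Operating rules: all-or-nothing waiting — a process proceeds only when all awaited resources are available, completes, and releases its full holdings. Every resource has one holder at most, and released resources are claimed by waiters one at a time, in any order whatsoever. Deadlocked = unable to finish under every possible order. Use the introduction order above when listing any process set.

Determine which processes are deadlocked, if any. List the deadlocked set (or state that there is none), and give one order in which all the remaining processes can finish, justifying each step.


Nothing here is deadlocked.
Key observation: every chain of waits terminates; starting from the processes that wait on nothing, all the rest unlock in turn.
A valid finishing order for the others: T9, T1, T3, T6, T7, T2, T8.
Step-by-step check:
  T9: no waits; runs immediately, freeing res-11
  run T1 (all its waits — res-11 — are resolved); releases res-4
  T3: no waits; runs immediately, freeing res-3
  T6: no waits; runs immediately, freeing res-5 and res-18
  run T7 (all its waits — res-4 and res-11 — are resolved); releases res-8
  run T2 (all its waits — res-3, res-11, res-18 and res-8 — are resolved); releases res-12
  T8: no waits; runs immediately, freeing res-6 and res-15


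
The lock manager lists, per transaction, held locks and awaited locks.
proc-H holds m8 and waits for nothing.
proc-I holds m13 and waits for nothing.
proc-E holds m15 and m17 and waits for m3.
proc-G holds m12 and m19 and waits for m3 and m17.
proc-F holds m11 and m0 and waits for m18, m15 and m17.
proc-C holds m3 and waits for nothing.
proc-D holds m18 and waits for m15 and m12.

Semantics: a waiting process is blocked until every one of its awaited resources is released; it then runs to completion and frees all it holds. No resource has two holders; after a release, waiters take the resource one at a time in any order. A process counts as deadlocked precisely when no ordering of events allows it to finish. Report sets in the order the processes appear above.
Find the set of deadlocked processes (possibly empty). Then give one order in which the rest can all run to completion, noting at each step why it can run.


No process is deadlocked.
Key observation: the waits form no ring: some process can always run, and its releases unblock the others one by one.
One completion order for the rest: proc-C, proc-E, proc-G, proc-H, proc-D, proc-I, proc-F.
Walking it through:
  proc-C: no waits; runs immediately, freeing m3
  run proc-E (all its waits — m3 — are resolved); releases m15 and m17
  run proc-G (all its waits — m3 and m17 — are resolved); releases m12 and m19
  proc-H: no waits; runs immediately, freeing m8
  run proc-D (all its waits — m15 and m12 — are resolved); releases m18
  proc-I: no waits; runs immediately, freeing m13
  run proc-F (all its waits — m18, m15 and m17 — are resolved); releases m11 and m0
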